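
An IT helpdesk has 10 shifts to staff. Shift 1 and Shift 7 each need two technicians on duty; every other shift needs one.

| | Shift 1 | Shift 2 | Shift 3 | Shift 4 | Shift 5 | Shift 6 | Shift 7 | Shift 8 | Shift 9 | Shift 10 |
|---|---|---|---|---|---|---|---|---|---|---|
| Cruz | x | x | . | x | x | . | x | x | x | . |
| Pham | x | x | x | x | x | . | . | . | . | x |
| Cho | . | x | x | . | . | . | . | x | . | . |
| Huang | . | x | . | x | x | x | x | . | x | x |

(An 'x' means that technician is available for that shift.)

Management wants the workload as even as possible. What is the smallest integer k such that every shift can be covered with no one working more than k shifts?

3

With 4 technicians and 12 worker-slots to fill, someone must work at least ⌈12/4⌉ = 3 shifts, so k ≥ 3.
k = 3 works: Shift 1→Cruz+Pham, Shift 2→Cho, Shift 3→Cho, Shift 4→Pham, Shift 5→Huang, Shift 6→Huang, Shift 7→Cruz+Huang, Shift 8→Cho, Shift 9→Cruz, Shift 10→Pham.
Loads: Cruz 3, Pham 3, Cho 3, Huang 3 — all ≤ 3.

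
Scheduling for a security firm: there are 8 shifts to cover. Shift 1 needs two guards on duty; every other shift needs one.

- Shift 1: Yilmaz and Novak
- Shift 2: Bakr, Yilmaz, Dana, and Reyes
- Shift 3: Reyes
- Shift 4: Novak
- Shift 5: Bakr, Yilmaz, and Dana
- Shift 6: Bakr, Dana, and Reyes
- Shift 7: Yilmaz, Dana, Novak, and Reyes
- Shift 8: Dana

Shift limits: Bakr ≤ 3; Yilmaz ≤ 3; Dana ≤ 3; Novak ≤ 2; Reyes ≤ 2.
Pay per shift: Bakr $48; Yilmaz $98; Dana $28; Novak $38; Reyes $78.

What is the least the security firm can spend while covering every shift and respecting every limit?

$432

Shift 1 can only be covered by Yilmaz and Novak, so that assignment is forced.
Shift 3 can only be covered by Reyes, so that assignment is forced.
Shift 4 can only be covered by Novak, so that assignment is forced.
Picking the cheapest available guard for each shift independently would cost $392, but that ignores the shift limits.
An optimal schedule: Shift 1→Novak+Yilmaz, Shift 2→Bakr, Shift 3→Reyes, Shift 4→Novak, Shift 5→Dana, Shift 6→Bakr, Shift 7→Dana, Shift 8→Dana.
Total: 38 + 98 + 48 + 78 + 38 + 28 + 48 + 28 + 28 = $432.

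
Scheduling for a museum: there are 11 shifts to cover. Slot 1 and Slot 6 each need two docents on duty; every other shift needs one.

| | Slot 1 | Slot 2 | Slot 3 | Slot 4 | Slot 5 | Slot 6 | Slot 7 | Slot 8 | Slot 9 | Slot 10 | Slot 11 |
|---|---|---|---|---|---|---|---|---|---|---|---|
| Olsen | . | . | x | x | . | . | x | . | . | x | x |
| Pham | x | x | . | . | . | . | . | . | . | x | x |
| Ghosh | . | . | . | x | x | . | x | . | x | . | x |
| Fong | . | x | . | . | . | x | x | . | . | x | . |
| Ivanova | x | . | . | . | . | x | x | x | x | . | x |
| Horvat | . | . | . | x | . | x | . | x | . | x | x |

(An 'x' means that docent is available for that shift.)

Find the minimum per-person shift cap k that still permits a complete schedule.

3

With 6 docents and 13 worker-slots to fill, someone must work at least ⌈13/6⌉ = 3 shifts, so k ≥ 3.
k = 3 works: Slot 1→Pham+Ivanova, Slot 2→Pham, Slot 3→Olsen, Slot 4→Olsen, Slot 5→Ghosh, Slot 6→Fong+Ivanova, Slot 7→Olsen, Slot 8→Ivanova, Slot 9→Ghosh, Slot 10→Pham, Slot 11→Ghosh.
Loads: Olsen 3, Pham 3, Ghosh 3, Fong 1, Ivanova 3, Horvat 0 — all ≤ 3.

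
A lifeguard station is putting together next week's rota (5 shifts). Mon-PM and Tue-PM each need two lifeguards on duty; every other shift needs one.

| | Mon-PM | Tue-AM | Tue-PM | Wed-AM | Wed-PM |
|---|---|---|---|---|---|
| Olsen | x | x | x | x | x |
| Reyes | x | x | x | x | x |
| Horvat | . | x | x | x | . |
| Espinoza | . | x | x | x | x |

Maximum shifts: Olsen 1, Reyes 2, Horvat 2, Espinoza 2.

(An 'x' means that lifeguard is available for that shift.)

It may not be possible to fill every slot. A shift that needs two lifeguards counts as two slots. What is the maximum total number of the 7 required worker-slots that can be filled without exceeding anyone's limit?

7

Total capacity across all lifeguards is 1+2+2+2 = 7, and 7 slots are needed, so at most 7 can be filled.
An assignment achieving 7: Mon-PM→Olsen+Reyes, Tue-AM→Horvat, Tue-PM→Horvat+Espinoza, Wed-AM→Espinoza, Wed-PM→Reyes.
Loads: Olsen 1/1, Reyes 2/2, Horvat 2/2, Espinoza 2/2.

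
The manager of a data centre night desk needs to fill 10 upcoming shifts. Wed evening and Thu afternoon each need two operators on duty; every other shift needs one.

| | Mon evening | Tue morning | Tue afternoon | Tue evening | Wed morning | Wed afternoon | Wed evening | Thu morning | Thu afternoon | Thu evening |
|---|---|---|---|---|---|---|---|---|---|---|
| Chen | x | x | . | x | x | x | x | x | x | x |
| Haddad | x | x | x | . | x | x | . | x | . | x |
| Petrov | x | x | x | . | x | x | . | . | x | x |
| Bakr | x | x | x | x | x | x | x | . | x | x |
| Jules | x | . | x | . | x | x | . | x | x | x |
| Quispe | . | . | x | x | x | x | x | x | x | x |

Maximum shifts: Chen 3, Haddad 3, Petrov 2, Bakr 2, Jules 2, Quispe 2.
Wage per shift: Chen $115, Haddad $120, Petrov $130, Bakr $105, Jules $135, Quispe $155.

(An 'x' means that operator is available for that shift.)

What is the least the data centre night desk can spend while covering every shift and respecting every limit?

Picking the cheapest available operator for each shift independently would cost $1290, but that ignores the shift limits.
An optimal schedule: Mon evening→Haddad, Tue morning→Chen, Tue afternoon→Haddad, Tue evening→Bakr, Wed morning→Haddad, Wed afternoon→Petrov, Wed evening→Bakr+Chen, Thu morning→Chen, Thu afternoon→Petrov+Jules, Thu evening→Jules.
Total: 120 + 115 + 120 + 105 + 120 + 130 + 105 + 115 + 115 + 130 + 135 + 135 = $1445.

$1445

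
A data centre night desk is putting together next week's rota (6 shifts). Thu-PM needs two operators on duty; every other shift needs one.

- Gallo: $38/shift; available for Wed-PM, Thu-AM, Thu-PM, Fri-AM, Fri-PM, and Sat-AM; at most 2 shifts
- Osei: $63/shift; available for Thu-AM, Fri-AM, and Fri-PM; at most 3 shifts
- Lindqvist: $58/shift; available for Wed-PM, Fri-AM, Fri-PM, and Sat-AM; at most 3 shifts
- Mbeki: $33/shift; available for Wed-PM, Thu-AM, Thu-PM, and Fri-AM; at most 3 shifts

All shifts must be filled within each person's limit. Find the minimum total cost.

$291

Thu-PM can only be covered by Gallo and Mbeki, so that assignment is forced.
Picking the cheapest available operator for each shift independently would cost $246, but that ignores the shift limits.
An optimal schedule: Wed-PM→Mbeki, Thu-AM→Mbeki, Thu-PM→Mbeki+Gallo, Fri-AM→Lindqvist, Fri-PM→Lindqvist, Sat-AM→Gallo.
Total: 33 + 33 + 33 + 38 + 58 + 58 + 38 = $291.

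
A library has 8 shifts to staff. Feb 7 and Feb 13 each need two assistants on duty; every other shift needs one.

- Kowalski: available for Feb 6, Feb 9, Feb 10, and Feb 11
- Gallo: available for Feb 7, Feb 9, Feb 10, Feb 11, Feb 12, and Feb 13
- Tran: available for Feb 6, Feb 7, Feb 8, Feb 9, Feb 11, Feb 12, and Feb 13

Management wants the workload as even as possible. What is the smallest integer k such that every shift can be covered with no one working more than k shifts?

4

With 3 assistants and 10 worker-slots to fill, someone must work at least ⌈10/3⌉ = 4 shifts, so k ≥ 4.
k = 4 works: Feb 6→Kowalski, Feb 7→Gallo+Tran, Feb 8→Tran, Feb 9→Kowalski, Feb 10→Kowalski, Feb 11→Kowalski, Feb 12→Gallo, Feb 13→Gallo+Tran.
Loads: Kowalski 4, Gallo 3, Tran 3 — all ≤ 4.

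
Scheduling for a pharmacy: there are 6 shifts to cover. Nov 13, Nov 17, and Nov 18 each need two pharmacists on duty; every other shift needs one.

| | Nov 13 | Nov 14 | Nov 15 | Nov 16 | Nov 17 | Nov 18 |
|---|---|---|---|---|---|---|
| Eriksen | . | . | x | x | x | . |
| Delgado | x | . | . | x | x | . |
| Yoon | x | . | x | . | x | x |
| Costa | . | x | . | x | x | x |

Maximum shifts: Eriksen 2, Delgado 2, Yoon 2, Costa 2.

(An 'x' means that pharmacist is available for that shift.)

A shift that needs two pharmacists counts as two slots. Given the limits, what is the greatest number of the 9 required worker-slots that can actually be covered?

Total capacity across all pharmacists is 2+2+2+2 = 8, and 9 slots are needed, so at most 8 can be filled.
An assignment achieving 8: Nov 13→Delgado+Yoon, Nov 14→Costa, Nov 15→Eriksen, Nov 16→Eriksen, Nov 17→Delgado, Nov 18→Yoon+Costa.
Loads: Eriksen 2/2, Delgado 2/2, Yoon 2/2, Costa 2/2.

8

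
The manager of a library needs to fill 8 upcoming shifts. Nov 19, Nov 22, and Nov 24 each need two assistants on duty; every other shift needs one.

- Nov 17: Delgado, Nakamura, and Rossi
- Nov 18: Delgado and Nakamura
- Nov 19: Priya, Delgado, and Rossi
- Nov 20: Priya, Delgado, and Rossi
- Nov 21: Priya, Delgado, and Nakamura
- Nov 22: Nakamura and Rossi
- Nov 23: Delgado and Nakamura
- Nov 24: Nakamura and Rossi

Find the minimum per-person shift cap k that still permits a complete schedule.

With 4 assistants and 11 worker-slots to fill, someone must work at least ⌈11/4⌉ = 3 shifts, so k ≥ 3.
k = 3 works: Nov 17→Delgado, Nov 18→Delgado, Nov 19→Priya+Rossi, Nov 20→Priya, Nov 21→Priya, Nov 22→Nakamura+Rossi, Nov 23→Delgado, Nov 24→Nakamura+Rossi.
Loads: Priya 3, Delgado 3, Nakamura 2, Rossi 3 — all ≤ 3.

3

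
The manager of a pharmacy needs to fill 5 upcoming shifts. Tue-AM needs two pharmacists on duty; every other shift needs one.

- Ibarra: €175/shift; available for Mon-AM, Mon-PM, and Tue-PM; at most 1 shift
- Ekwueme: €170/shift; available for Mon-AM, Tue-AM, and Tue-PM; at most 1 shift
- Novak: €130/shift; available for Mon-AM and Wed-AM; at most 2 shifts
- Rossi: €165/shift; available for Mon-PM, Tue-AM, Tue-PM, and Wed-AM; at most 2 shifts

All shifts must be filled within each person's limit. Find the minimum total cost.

Tue-AM can only be covered by Ekwueme and Rossi, so that assignment is forced.
Picking the cheapest available pharmacist for each shift independently would cost €925, but that ignores the shift limits.
An optimal schedule: Mon-AM→Novak, Mon-PM→Ibarra, Tue-AM→Ekwueme+Rossi, Tue-PM→Rossi, Wed-AM→Novak.
Total: 130 + 175 + 170 + 165 + 165 + 130 = €935.

€935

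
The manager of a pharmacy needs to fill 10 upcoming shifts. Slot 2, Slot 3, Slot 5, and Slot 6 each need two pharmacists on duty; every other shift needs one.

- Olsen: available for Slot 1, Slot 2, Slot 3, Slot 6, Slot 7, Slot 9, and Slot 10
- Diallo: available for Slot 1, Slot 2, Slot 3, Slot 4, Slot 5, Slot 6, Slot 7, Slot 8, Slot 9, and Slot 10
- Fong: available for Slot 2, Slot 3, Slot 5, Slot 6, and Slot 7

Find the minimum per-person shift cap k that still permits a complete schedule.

With 3 pharmacists and 14 worker-slots to fill, someone must work at least ⌈14/3⌉ = 5 shifts, so k ≥ 5.
k = 5 works: Slot 1→Olsen, Slot 2→Olsen+Diallo, Slot 3→Olsen+Fong, Slot 4→Diallo, Slot 5→Diallo+Fong, Slot 6→Diallo+Fong, Slot 7→Fong, Slot 8→Diallo, Slot 9→Olsen, Slot 10→Olsen.
Loads: Olsen 5, Diallo 5, Fong 4 — all ≤ 5.

5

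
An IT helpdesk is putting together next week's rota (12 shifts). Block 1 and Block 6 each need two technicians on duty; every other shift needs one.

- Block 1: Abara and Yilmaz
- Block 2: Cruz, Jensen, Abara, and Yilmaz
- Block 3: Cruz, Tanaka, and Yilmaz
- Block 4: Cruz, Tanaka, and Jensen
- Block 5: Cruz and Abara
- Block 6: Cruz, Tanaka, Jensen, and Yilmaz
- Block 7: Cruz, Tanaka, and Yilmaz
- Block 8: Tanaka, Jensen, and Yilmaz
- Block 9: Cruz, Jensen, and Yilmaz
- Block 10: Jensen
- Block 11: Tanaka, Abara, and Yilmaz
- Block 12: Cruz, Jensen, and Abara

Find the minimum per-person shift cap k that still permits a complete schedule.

3

With 5 technicians and 14 worker-slots to fill, someone must work at least ⌈14/5⌉ = 3 shifts, so k ≥ 3.
k = 3 works: Block 1→Abara+Yilmaz, Block 2→Abara, Block 3→Cruz, Block 4→Cruz, Block 5→Cruz, Block 6→Jensen+Yilmaz, Block 7→Tanaka, Block 8→Tanaka, Block 9→Jensen, Block 10→Jensen, Block 11→Tanaka, Block 12→Abara.
Loads: Cruz 3, Tanaka 3, Jensen 3, Abara 3, Yilmaz 2 — all ≤ 3.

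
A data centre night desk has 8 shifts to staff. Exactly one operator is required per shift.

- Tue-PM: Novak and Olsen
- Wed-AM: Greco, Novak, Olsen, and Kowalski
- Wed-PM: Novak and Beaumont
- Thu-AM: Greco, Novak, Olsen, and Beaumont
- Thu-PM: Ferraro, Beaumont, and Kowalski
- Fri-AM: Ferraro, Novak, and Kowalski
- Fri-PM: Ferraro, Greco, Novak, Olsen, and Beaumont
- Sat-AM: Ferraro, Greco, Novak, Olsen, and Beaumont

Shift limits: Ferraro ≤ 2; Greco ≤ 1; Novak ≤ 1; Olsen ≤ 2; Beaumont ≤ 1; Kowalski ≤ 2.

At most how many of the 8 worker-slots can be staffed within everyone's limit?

8

Total capacity across all operators is 2+1+1+2+1+2 = 9, and 8 slots are needed, so at most 8 can be filled.
An assignment achieving 8: Tue-PM→Novak, Wed-AM→Kowalski, Wed-PM→Beaumont, Thu-AM→Greco, Thu-PM→Ferraro, Fri-AM→Ferraro, Fri-PM→Olsen, Sat-AM→Olsen.
Loads: Ferraro 2/2, Greco 1/1, Novak 1/1, Olsen 2/2, Beaumont 1/1, Kowalski 1/2.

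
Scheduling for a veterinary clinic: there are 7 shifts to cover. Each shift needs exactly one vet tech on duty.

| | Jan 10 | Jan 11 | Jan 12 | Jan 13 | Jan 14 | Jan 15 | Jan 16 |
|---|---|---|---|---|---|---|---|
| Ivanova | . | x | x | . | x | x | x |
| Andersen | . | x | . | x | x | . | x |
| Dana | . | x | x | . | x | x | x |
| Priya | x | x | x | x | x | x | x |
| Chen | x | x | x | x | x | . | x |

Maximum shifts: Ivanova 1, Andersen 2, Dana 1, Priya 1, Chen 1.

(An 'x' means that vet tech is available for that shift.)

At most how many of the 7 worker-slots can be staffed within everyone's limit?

6

Total capacity across all vet techs is 1+2+1+1+1 = 6, and 7 slots are needed, so at most 6 can be filled.
An assignment achieving 6: Jan 10→Priya, Jan 11→Andersen, Jan 12→Dana, Jan 13→Andersen, Jan 14→Chen, Jan 15→Ivanova.
Loads: Ivanova 1/1, Andersen 2/2, Dana 1/1, Priya 1/1, Chen 1/1.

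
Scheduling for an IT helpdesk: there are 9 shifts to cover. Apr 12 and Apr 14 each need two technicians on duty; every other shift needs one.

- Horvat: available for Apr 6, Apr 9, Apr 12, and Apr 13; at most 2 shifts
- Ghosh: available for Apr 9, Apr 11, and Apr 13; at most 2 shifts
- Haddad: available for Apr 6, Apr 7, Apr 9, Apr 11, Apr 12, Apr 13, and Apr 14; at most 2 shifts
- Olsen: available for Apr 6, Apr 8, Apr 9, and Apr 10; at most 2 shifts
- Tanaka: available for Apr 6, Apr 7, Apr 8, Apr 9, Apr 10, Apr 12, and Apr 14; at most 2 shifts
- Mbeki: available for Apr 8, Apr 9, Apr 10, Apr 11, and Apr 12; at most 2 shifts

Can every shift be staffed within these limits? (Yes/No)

Apr 14 can only be covered by Haddad and Tanaka, so that assignment is forced.
One valid schedule: Apr 6→Horvat, Apr 7→Haddad, Apr 8→Olsen, Apr 9→Ghosh, Apr 10→Olsen, Apr 11→Ghosh, Apr 12→Tanaka+Mbeki, Apr 13→Horvat, Apr 14→Haddad+Tanaka.
Loads: Horvat 2/2, Ghosh 2/2, Haddad 2/2, Olsen 2/2, Tanaka 2/2, Mbeki 1/2 — all within limits.

Yes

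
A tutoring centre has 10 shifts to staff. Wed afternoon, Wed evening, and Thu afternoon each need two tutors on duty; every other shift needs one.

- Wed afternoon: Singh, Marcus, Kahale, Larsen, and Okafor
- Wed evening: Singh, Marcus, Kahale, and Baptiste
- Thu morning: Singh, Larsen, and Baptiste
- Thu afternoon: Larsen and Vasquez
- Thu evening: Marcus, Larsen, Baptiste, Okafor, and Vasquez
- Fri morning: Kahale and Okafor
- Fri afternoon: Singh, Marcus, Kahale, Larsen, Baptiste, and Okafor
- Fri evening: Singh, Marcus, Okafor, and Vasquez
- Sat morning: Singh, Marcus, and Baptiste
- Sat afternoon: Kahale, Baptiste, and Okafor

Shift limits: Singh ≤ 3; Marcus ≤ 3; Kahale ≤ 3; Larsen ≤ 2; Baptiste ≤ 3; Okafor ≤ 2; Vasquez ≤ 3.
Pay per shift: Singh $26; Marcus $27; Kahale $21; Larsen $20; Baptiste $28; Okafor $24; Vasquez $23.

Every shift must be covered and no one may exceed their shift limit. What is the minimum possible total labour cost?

$298

Thu afternoon can only be covered by Larsen and Vasquez, so that assignment is forced.
Picking the cheapest available tutor for each shift independently would cost $282, but that ignores the shift limits.
An optimal schedule: Wed afternoon→Okafor+Singh, Wed evening→Kahale+Singh, Thu morning→Larsen, Thu afternoon→Larsen+Vasquez, Thu evening→Vasquez, Fri morning→Kahale, Fri afternoon→Okafor, Fri evening→Vasquez, Sat morning→Singh, Sat afternoon→Kahale.
Total: 24 + 26 + 21 + 26 + 20 + 20 + 23 + 23 + 21 + 24 + 23 + 26 + 21 = $298.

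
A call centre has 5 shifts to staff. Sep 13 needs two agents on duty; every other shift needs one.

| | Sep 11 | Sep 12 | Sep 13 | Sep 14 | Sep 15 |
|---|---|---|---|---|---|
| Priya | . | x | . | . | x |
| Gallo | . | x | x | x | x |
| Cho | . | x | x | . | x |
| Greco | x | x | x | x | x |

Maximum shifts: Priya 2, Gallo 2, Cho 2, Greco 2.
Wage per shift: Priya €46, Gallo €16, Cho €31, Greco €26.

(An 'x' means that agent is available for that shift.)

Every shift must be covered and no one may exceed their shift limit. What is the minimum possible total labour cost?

€146

Sep 11 can only be covered by Greco, so that assignment is forced.
Picking the cheapest available agent for each shift independently would cost €116, but that ignores the shift limits.
An optimal schedule: Sep 11→Greco, Sep 12→Cho, Sep 13→Gallo+Greco, Sep 14→Gallo, Sep 15→Cho.
Total: 26 + 31 + 16 + 26 + 16 + 31 = €146.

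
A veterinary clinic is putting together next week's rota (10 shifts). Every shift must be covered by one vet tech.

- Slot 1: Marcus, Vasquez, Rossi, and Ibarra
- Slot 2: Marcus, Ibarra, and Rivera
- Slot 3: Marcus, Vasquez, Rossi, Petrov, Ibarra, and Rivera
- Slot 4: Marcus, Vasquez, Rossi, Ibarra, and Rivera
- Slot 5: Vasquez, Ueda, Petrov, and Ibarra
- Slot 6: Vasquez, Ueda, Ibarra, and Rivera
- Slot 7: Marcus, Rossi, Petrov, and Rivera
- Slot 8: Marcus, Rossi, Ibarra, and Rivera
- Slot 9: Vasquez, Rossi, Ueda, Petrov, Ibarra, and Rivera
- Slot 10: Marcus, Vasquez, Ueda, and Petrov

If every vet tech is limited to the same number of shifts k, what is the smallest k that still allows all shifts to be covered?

With 7 vet techs and 10 worker-slots to fill, someone must work at least ⌈10/7⌉ = 2 shifts, so k ≥ 2.
k = 2 works: Slot 1→Marcus, Slot 2→Marcus, Slot 3→Petrov, Slot 4→Ibarra, Slot 5→Vasquez, Slot 6→Vasquez, Slot 7→Rossi, Slot 8→Rossi, Slot 9→Ueda, Slot 10→Ueda.
Loads: Marcus 2, Vasquez 2, Rossi 2, Ueda 2, Petrov 1, Ibarra 1, Rivera 0 — all ≤ 2.

2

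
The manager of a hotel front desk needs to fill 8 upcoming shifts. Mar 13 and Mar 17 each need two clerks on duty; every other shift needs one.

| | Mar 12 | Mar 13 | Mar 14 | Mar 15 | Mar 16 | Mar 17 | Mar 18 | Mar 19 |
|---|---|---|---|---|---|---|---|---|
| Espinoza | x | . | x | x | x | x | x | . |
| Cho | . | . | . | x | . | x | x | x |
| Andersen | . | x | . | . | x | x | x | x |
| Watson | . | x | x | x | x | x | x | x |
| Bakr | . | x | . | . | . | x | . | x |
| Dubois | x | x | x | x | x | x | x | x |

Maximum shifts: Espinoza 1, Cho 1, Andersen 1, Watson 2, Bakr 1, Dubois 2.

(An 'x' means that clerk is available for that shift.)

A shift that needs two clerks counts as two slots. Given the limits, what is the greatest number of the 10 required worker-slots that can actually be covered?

Total capacity across all clerks is 1+1+1+2+1+2 = 8, and 10 slots are needed, so at most 8 can be filled.
An assignment achieving 8: Mar 12→Espinoza, Mar 13→Andersen+Watson, Mar 14→Watson, Mar 15→Cho, Mar 16→Dubois, Mar 18→Dubois, Mar 19→Bakr.
Loads: Espinoza 1/1, Cho 1/1, Andersen 1/1, Watson 2/2, Bakr 1/1, Dubois 2/2.

8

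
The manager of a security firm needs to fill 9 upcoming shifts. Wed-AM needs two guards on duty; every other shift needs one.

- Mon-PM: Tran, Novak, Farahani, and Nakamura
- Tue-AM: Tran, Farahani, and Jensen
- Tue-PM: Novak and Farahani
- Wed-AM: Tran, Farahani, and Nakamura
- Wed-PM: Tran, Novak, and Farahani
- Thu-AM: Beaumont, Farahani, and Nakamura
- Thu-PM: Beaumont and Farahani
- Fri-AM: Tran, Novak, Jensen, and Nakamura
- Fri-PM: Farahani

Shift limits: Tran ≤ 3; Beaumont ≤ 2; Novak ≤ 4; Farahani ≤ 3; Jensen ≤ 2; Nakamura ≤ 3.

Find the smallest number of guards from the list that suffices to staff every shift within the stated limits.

10 slots to fill and no one can take more than 4, so at least ⌈10/4⌉ = 3 guards are needed.
No set of 3 guards can cover every shift (each such set leaves at least one shift with no one available or exceeds a cap).
Tran, Beaumont, Novak, and Farahani alone can cover everything: Mon-PM→Novak, Tue-AM→Tran, Tue-PM→Novak, Wed-AM→Tran+Farahani, Wed-PM→Novak, Thu-AM→Beaumont, Thu-PM→Beaumont, Fri-AM→Tran, Fri-PM→Farahani.

4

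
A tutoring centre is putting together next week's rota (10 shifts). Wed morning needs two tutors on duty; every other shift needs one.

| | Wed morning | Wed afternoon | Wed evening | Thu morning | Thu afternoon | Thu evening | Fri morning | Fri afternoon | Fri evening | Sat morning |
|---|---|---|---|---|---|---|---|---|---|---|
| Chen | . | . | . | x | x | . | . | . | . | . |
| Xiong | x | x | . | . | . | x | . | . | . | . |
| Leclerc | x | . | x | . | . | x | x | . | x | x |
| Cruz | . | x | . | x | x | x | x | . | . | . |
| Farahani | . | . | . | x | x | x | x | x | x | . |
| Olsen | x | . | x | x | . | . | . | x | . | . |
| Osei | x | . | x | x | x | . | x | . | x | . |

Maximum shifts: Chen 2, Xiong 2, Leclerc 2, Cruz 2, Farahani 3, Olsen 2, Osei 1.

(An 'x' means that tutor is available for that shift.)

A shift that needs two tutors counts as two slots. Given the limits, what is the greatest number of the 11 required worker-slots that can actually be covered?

11

Total capacity across all tutors is 2+2+2+2+3+2+1 = 14, and 11 slots are needed, so at most 11 can be filled.
An assignment achieving 11: Wed morning→Xiong+Olsen, Wed afternoon→Xiong, Wed evening→Leclerc, Thu morning→Chen, Thu afternoon→Chen, Thu evening→Cruz, Fri morning→Cruz, Fri afternoon→Farahani, Fri evening→Farahani, Sat morning→Leclerc.
Loads: Chen 2/2, Xiong 2/2, Leclerc 2/2, Cruz 2/2, Farahani 2/3, Olsen 1/2, Osei 0/1.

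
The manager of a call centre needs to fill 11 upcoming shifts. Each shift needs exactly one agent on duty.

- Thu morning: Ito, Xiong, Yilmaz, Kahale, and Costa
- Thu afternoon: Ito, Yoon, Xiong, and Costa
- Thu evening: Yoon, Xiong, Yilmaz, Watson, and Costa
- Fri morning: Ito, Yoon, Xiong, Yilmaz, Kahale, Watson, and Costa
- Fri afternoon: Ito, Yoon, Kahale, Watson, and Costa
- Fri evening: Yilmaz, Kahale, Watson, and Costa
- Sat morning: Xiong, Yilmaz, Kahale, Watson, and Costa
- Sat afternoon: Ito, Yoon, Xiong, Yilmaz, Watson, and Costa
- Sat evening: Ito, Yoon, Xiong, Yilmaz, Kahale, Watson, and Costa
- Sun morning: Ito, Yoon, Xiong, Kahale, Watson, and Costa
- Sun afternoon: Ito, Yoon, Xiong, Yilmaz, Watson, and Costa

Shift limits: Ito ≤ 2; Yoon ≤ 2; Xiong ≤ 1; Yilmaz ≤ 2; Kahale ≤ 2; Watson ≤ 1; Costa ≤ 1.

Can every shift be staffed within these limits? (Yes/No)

Yes

One valid schedule: Thu morning→Ito, Thu afternoon→Ito, Thu evening→Yoon, Fri morning→Kahale, Fri afternoon→Yoon, Fri evening→Yilmaz, Sat morning→Xiong, Sat afternoon→Yilmaz, Sat evening→Costa, Sun morning→Kahale, Sun afternoon→Watson.
Loads: Ito 2/2, Yoon 2/2, Xiong 1/1, Yilmaz 2/2, Kahale 2/2, Watson 1/1, Costa 1/1 — all within limits.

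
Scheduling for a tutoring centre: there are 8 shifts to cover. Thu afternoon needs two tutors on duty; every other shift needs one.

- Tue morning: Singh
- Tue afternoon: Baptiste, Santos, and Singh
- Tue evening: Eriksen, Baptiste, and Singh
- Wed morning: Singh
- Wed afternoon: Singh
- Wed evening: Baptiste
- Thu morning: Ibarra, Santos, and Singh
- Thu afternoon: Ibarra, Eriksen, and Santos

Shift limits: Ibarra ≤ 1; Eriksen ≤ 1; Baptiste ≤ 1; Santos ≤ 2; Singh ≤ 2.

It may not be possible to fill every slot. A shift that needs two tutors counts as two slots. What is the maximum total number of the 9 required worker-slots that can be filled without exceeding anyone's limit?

7

Total capacity across all tutors is 1+1+1+2+2 = 7, and 9 slots are needed, so at most 7 can be filled.
An assignment achieving 7: Tue morning→Singh, Tue afternoon→Santos, Tue evening→Eriksen, Wed morning→Singh, Wed evening→Baptiste, Thu morning→Ibarra, Thu afternoon→Santos.
Loads: Ibarra 1/1, Eriksen 1/1, Baptiste 1/1, Santos 2/2, Singh 2/2.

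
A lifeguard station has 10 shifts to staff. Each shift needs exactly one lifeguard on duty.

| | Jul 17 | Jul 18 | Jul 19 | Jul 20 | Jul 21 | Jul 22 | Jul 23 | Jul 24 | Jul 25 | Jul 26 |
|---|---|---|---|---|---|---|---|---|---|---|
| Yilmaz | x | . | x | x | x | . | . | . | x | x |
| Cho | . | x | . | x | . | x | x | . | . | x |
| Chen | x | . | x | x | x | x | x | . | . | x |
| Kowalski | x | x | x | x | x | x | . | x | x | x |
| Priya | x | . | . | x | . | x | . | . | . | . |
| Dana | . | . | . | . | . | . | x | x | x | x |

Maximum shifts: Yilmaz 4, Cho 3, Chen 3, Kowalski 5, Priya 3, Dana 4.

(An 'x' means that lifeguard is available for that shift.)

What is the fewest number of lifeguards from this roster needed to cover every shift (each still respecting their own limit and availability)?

10 slots to fill and no one can take more than 5, so at least ⌈10/5⌉ = 2 lifeguards are needed.
Any 2 lifeguards together have capacity at most 5+4 = 9 < 10 slots, so 2 can never suffice.
Yilmaz, Cho, and Kowalski alone can cover everything: Jul 17→Yilmaz, Jul 18→Cho, Jul 19→Yilmaz, Jul 20→Kowalski, Jul 21→Yilmaz, Jul 22→Cho, Jul 23→Cho, Jul 24→Kowalski, Jul 25→Yilmaz, Jul 26→Kowalski.

3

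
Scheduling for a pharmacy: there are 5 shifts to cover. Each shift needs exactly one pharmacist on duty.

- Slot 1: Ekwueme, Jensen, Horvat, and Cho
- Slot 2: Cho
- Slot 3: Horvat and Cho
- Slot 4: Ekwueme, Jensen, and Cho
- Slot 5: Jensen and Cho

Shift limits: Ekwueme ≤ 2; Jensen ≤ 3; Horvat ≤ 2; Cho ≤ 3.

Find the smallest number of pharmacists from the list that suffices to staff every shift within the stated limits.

2

5 slots to fill and no one can take more than 3, so at least ⌈5/3⌉ = 2 pharmacists are needed.
Ekwueme and Cho alone can cover everything: Slot 1→Ekwueme, Slot 2→Cho, Slot 3→Cho, Slot 4→Ekwueme, Slot 5→Cho.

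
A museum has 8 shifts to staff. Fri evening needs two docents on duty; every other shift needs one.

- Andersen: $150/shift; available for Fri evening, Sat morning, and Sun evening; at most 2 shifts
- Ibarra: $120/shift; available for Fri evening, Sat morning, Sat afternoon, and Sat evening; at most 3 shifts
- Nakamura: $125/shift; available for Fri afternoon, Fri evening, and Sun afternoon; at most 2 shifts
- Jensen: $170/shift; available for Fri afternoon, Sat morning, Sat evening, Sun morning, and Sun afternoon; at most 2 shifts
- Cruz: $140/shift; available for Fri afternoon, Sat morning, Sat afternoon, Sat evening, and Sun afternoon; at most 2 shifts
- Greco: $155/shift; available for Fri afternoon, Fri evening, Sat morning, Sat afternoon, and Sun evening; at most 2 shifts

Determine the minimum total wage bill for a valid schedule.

$1210

Sun morning can only be covered by Jensen, so that assignment is forced.
Picking the cheapest available docent for each shift independently would cost $1175, but that ignores the shift limits.
An optimal schedule: Fri afternoon→Cruz, Fri evening→Ibarra+Nakamura, Sat morning→Cruz, Sat afternoon→Ibarra, Sat evening→Ibarra, Sun morning→Jensen, Sun afternoon→Nakamura, Sun evening→Andersen.
Total: 140 + 120 + 125 + 140 + 120 + 120 + 170 + 125 + 150 = $1210.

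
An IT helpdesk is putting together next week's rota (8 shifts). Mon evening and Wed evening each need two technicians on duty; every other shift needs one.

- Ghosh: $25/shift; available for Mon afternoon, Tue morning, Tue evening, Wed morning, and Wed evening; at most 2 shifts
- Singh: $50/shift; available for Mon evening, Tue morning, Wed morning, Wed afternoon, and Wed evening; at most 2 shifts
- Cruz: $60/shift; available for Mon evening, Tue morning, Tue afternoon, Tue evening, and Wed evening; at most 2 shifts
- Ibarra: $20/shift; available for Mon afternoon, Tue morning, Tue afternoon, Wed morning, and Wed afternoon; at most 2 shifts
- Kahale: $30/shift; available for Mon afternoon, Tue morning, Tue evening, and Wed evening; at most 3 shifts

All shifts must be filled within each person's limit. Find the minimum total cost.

Mon evening can only be covered by Singh and Cruz, so that assignment is forced.
Picking the cheapest available technician for each shift independently would cost $290, but that ignores the shift limits.
An optimal schedule: Mon afternoon→Ghosh, Mon evening→Singh+Cruz, Tue morning→Kahale, Tue afternoon→Ibarra, Tue evening→Kahale, Wed morning→Ghosh, Wed afternoon→Ibarra, Wed evening→Kahale+Singh.
Total: 25 + 50 + 60 + 30 + 20 + 30 + 25 + 20 + 30 + 50 = $340.

$340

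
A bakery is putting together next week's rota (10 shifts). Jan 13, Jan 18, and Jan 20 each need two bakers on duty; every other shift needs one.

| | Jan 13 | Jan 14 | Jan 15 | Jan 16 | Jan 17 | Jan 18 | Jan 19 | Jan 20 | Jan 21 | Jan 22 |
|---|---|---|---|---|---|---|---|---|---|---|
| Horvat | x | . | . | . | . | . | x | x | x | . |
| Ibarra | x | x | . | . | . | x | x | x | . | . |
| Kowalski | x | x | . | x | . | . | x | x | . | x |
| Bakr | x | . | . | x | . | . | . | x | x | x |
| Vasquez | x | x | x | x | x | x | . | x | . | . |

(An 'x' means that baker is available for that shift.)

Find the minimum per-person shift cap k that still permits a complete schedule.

With 5 bakers and 13 worker-slots to fill, someone must work at least ⌈13/5⌉ = 3 shifts, so k ≥ 3.
k = 3 works: Jan 13→Horvat+Ibarra, Jan 14→Ibarra, Jan 15→Vasquez, Jan 16→Kowalski, Jan 17→Vasquez, Jan 18→Ibarra+Vasquez, Jan 19→Horvat, Jan 20→Kowalski+Bakr, Jan 21→Horvat, Jan 22→Kowalski.
Loads: Horvat 3, Ibarra 3, Kowalski 3, Bakr 1, Vasquez 3 — all ≤ 3.

3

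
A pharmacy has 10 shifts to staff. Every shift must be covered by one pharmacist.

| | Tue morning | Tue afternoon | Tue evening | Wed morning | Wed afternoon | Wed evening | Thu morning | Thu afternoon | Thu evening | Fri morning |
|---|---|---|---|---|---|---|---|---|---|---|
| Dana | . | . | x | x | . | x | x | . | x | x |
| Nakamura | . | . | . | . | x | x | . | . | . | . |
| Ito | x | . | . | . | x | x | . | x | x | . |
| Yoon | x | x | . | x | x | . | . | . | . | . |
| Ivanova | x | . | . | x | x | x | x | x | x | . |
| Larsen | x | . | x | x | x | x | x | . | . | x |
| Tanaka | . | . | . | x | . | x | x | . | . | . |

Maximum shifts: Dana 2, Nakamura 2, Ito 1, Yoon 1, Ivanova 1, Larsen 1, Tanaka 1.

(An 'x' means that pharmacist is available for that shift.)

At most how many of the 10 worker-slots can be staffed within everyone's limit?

9

Total capacity across all pharmacists is 2+2+1+1+1+1+1 = 9, and 10 slots are needed, so at most 9 can be filled.
An assignment achieving 9: Tue morning→Larsen, Tue afternoon→Yoon, Tue evening→Dana, Wed afternoon→Nakamura, Wed evening→Nakamura, Thu morning→Tanaka, Thu afternoon→Ito, Thu evening→Ivanova, Fri morning→Dana.
Loads: Dana 2/2, Nakamura 2/2, Ito 1/1, Yoon 1/1, Ivanova 1/1, Larsen 1/1, Tanaka 1/1.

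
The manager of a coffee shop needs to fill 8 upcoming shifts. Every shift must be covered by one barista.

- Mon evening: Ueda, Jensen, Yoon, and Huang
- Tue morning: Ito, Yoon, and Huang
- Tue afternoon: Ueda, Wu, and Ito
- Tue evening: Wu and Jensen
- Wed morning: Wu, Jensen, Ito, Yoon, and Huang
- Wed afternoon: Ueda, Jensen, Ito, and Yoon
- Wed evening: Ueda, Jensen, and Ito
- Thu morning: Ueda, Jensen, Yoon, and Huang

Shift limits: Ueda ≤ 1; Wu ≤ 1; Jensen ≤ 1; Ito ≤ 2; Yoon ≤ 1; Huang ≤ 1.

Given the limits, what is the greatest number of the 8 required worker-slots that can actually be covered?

Total capacity across all baristas is 1+1+1+2+1+1 = 7, and 8 slots are needed, so at most 7 can be filled.
An assignment achieving 7: Mon evening→Yoon, Tue morning→Ito, Tue afternoon→Ueda, Tue evening→Wu, Wed afternoon→Ito, Wed evening→Jensen, Thu morning→Huang.
Loads: Ueda 1/1, Wu 1/1, Jensen 1/1, Ito 2/2, Yoon 1/1, Huang 1/1.

7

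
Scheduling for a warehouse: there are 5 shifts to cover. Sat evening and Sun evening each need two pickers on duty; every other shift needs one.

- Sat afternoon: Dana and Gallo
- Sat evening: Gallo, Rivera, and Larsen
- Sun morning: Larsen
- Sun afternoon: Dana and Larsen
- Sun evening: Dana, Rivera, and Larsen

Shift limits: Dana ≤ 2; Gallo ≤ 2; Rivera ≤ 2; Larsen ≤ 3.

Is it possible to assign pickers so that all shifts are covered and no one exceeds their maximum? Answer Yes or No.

Sun morning can only be covered by Larsen, so that assignment is forced.
One valid schedule: Sat afternoon→Dana, Sat evening→Gallo+Rivera, Sun morning→Larsen, Sun afternoon→Dana, Sun evening→Rivera+Larsen.
Loads: Dana 2/2, Gallo 1/2, Rivera 2/2, Larsen 2/3 — all within limits.

Yes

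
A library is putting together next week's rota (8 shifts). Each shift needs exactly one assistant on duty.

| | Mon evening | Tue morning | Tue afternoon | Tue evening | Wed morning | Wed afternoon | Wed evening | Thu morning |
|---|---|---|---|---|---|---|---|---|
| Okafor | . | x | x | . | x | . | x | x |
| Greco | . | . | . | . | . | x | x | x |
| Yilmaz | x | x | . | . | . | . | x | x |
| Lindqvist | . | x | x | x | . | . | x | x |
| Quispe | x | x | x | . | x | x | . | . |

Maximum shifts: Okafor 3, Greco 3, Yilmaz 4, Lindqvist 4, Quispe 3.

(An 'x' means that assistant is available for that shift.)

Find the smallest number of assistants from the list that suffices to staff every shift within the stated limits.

8 slots to fill and no one can take more than 4, so at least ⌈8/4⌉ = 2 assistants are needed.
No set of 2 assistants can cover every shift (each such set leaves at least one shift with no one available or exceeds a cap).
Okafor, Lindqvist, and Quispe alone can cover everything: Mon evening→Quispe, Tue morning→Lindqvist, Tue afternoon→Lindqvist, Tue evening→Lindqvist, Wed morning→Okafor, Wed afternoon→Quispe, Wed evening→Okafor, Thu morning→Okafor.

3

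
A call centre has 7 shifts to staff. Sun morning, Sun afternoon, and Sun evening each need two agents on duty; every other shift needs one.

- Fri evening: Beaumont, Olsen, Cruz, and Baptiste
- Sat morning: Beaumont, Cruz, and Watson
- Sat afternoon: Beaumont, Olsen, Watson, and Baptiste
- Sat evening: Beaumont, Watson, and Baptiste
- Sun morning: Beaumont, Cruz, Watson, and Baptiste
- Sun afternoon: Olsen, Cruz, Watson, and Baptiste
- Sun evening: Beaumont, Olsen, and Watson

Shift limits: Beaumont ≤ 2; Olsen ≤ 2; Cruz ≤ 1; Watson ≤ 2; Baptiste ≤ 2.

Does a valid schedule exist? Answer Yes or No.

No

Total capacity is 2+2+1+2+2 = 9 but 10 worker-slots are needed — infeasible.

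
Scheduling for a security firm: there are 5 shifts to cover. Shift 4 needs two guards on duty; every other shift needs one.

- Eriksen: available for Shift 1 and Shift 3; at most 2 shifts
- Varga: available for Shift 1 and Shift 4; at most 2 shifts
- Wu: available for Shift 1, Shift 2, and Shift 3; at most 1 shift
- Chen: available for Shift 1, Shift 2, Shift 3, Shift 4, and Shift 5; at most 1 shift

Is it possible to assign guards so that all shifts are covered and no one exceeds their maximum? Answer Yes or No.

No

Total capacity is 6 and 6 slots are needed, so capacity alone doesn't rule it out.
Shifts {Shift 4, Shift 5} need 3 worker-slots in total, but the guards available for any of those shifts (Varga and Chen) can supply at most 2 among them. So no valid schedule exists.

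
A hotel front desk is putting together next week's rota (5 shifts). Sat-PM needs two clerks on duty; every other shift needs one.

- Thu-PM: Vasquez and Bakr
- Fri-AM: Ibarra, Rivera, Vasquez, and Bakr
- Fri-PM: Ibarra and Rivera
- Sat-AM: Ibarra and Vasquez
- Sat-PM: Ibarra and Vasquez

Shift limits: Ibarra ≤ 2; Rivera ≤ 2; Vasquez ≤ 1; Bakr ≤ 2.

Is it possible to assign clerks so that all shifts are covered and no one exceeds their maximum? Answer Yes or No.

Yes

Sat-PM can only be covered by Ibarra and Vasquez, so that assignment is forced.
One valid schedule: Thu-PM→Bakr, Fri-AM→Rivera, Fri-PM→Rivera, Sat-AM→Ibarra, Sat-PM→Ibarra+Vasquez.
Loads: Ibarra 2/2, Rivera 2/2, Vasquez 1/1, Bakr 1/2 — all within limits.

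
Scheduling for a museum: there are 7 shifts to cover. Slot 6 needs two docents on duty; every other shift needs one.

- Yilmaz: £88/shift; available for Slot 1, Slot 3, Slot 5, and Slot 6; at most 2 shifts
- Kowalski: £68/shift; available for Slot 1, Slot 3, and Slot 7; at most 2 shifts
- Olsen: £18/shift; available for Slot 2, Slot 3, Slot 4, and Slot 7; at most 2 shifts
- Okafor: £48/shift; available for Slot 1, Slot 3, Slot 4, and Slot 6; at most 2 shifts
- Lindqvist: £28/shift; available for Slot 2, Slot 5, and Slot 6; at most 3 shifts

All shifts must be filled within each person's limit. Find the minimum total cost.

Picking the cheapest available docent for each shift independently would cost £224, but that ignores the shift limits.
An optimal schedule: Slot 1→Okafor, Slot 2→Lindqvist, Slot 3→Kowalski, Slot 4→Olsen, Slot 5→Lindqvist, Slot 6→Lindqvist+Okafor, Slot 7→Olsen.
Total: 48 + 28 + 68 + 18 + 28 + 28 + 48 + 18 = £284.

£284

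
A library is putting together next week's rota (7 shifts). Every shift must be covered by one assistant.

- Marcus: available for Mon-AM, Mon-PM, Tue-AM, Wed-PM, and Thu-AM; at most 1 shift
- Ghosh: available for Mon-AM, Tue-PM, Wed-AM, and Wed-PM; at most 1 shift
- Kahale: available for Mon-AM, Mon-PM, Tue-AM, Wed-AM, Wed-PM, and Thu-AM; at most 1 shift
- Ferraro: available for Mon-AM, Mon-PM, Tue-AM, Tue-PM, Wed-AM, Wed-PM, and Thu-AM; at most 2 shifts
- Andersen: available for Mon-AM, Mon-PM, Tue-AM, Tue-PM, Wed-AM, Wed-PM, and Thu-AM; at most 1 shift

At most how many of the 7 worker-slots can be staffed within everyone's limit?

6

Total capacity across all assistants is 1+1+1+2+1 = 6, and 7 slots are needed, so at most 6 can be filled.
An assignment achieving 6: Mon-AM→Andersen, Mon-PM→Marcus, Tue-AM→Kahale, Tue-PM→Ghosh, Wed-AM→Ferraro, Thu-AM→Ferraro.
Loads: Marcus 1/1, Ghosh 1/1, Kahale 1/1, Ferraro 2/2, Andersen 1/1.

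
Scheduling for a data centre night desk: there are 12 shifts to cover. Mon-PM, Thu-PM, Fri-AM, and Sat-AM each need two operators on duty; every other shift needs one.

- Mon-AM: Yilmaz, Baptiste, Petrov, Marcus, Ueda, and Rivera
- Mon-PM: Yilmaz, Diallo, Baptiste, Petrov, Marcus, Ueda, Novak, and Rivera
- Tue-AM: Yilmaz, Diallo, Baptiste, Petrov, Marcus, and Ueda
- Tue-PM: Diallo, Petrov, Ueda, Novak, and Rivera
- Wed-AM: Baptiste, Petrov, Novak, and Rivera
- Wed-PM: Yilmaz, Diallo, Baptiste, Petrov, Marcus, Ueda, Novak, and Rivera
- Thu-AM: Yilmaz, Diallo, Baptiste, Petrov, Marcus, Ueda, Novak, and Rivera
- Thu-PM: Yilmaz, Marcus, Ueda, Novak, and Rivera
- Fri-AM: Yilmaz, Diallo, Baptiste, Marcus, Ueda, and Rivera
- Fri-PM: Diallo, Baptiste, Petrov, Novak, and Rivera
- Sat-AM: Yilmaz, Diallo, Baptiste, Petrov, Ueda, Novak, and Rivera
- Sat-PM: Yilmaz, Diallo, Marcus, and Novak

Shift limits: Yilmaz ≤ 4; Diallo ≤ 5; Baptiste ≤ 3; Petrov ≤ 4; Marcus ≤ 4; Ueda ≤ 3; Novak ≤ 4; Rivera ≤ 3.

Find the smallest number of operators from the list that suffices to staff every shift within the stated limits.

16 slots to fill and no one can take more than 5, so at least ⌈16/5⌉ = 4 operators are needed.
Yilmaz, Diallo, Baptiste, and Marcus alone can cover everything: Mon-AM→Yilmaz, Mon-PM→Baptiste+Marcus, Tue-AM→Diallo, Tue-PM→Diallo, Wed-AM→Baptiste, Wed-PM→Diallo, Thu-AM→Marcus, Thu-PM→Yilmaz+Marcus, Fri-AM→Baptiste+Marcus, Fri-PM→Diallo, Sat-AM→Yilmaz+Diallo, Sat-PM→Yilmaz.

4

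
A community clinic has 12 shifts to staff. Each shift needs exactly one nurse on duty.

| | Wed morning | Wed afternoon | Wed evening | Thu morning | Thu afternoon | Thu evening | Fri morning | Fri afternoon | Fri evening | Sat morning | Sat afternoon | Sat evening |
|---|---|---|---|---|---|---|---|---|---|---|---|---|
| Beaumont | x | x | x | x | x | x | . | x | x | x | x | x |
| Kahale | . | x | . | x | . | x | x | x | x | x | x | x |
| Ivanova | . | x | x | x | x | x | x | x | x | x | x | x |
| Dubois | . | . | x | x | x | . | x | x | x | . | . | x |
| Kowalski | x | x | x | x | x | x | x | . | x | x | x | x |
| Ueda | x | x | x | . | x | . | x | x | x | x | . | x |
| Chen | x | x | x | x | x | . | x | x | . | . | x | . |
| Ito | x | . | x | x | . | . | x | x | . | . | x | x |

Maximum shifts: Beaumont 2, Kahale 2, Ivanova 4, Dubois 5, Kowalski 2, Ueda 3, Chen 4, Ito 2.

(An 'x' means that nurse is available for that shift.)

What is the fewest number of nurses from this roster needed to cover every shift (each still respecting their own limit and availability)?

12 slots to fill and no one can take more than 5, so at least ⌈12/5⌉ = 3 nurses are needed.
Ivanova, Dubois, and Ueda alone can cover everything: Wed morning→Ueda, Wed afternoon→Ivanova, Wed evening→Dubois, Thu morning→Ivanova, Thu afternoon→Dubois, Thu evening→Ivanova, Fri morning→Dubois, Fri afternoon→Dubois, Fri evening→Dubois, Sat morning→Ueda, Sat afternoon→Ivanova, Sat evening→Ueda.

3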